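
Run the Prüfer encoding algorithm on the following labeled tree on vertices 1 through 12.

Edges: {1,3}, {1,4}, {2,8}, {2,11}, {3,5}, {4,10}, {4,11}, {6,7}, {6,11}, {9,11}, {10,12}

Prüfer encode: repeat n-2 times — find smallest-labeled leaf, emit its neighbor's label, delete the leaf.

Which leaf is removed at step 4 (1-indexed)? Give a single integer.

Answer: 7

Derivation:
Step 1: current leaves = {5,7,8,9,12}. Remove leaf 5 (neighbor: 3).
Step 2: current leaves = {3,7,8,9,12}. Remove leaf 3 (neighbor: 1).
Step 3: current leaves = {1,7,8,9,12}. Remove leaf 1 (neighbor: 4).
Step 4: current leaves = {7,8,9,12}. Remove leaf 7 (neighbor: 6).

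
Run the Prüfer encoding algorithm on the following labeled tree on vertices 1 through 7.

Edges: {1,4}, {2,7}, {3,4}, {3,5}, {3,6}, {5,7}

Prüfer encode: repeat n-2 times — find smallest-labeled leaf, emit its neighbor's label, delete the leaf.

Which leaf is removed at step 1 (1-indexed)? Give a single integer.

Step 1: current leaves = {1,2,6}. Remove leaf 1 (neighbor: 4).

Answer: 1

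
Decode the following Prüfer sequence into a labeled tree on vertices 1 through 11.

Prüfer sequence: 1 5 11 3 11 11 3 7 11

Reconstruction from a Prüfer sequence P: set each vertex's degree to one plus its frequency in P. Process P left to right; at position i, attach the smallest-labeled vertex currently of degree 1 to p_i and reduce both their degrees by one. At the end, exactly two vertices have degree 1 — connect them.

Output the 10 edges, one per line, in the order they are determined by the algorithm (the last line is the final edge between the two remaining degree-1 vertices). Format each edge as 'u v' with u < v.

Answer: 1 2
1 5
4 11
3 5
6 11
8 11
3 9
3 7
7 11
10 11

Derivation:
Initial degrees: {1:2, 2:1, 3:3, 4:1, 5:2, 6:1, 7:2, 8:1, 9:1, 10:1, 11:5}
Step 1: smallest deg-1 vertex = 2, p_1 = 1. Add edge {1,2}. Now deg[2]=0, deg[1]=1.
Step 2: smallest deg-1 vertex = 1, p_2 = 5. Add edge {1,5}. Now deg[1]=0, deg[5]=1.
Step 3: smallest deg-1 vertex = 4, p_3 = 11. Add edge {4,11}. Now deg[4]=0, deg[11]=4.
Step 4: smallest deg-1 vertex = 5, p_4 = 3. Add edge {3,5}. Now deg[5]=0, deg[3]=2.
Step 5: smallest deg-1 vertex = 6, p_5 = 11. Add edge {6,11}. Now deg[6]=0, deg[11]=3.
Step 6: smallest deg-1 vertex = 8, p_6 = 11. Add edge {8,11}. Now deg[8]=0, deg[11]=2.
Step 7: smallest deg-1 vertex = 9, p_7 = 3. Add edge {3,9}. Now deg[9]=0, deg[3]=1.
Step 8: smallest deg-1 vertex = 3, p_8 = 7. Add edge {3,7}. Now deg[3]=0, deg[7]=1.
Step 9: smallest deg-1 vertex = 7, p_9 = 11. Add edge {7,11}. Now deg[7]=0, deg[11]=1.
Final: two remaining deg-1 vertices are 10, 11. Add edge {10,11}.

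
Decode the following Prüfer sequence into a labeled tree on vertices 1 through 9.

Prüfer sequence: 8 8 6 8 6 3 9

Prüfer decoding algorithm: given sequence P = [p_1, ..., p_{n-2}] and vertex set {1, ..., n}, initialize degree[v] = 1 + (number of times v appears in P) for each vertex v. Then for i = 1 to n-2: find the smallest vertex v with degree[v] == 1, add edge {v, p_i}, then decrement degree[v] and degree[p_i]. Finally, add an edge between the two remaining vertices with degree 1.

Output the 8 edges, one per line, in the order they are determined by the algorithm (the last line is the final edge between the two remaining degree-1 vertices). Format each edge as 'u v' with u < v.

Answer: 1 8
2 8
4 6
5 8
6 7
3 6
3 9
8 9

Derivation:
Initial degrees: {1:1, 2:1, 3:2, 4:1, 5:1, 6:3, 7:1, 8:4, 9:2}
Step 1: smallest deg-1 vertex = 1, p_1 = 8. Add edge {1,8}. Now deg[1]=0, deg[8]=3.
Step 2: smallest deg-1 vertex = 2, p_2 = 8. Add edge {2,8}. Now deg[2]=0, deg[8]=2.
Step 3: smallest deg-1 vertex = 4, p_3 = 6. Add edge {4,6}. Now deg[4]=0, deg[6]=2.
Step 4: smallest deg-1 vertex = 5, p_4 = 8. Add edge {5,8}. Now deg[5]=0, deg[8]=1.
Step 5: smallest deg-1 vertex = 7, p_5 = 6. Add edge {6,7}. Now deg[7]=0, deg[6]=1.
Step 6: smallest deg-1 vertex = 6, p_6 = 3. Add edge {3,6}. Now deg[6]=0, deg[3]=1.
Step 7: smallest deg-1 vertex = 3, p_7 = 9. Add edge {3,9}. Now deg[3]=0, deg[9]=1.
Final: two remaining deg-1 vertices are 8, 9. Add edge {8,9}.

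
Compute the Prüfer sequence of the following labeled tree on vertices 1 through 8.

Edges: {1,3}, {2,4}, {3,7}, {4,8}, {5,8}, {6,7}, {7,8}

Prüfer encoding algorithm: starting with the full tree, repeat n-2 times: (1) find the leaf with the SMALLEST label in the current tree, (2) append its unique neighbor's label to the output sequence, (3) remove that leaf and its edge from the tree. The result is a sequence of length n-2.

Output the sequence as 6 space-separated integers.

Answer: 3 4 7 8 8 7

Derivation:
Step 1: leaves = {1,2,5,6}. Remove smallest leaf 1, emit neighbor 3.
Step 2: leaves = {2,3,5,6}. Remove smallest leaf 2, emit neighbor 4.
Step 3: leaves = {3,4,5,6}. Remove smallest leaf 3, emit neighbor 7.
Step 4: leaves = {4,5,6}. Remove smallest leaf 4, emit neighbor 8.
Step 5: leaves = {5,6}. Remove smallest leaf 5, emit neighbor 8.
Step 6: leaves = {6,8}. Remove smallest leaf 6, emit neighbor 7.
Done: 2 vertices remain (7, 8). Sequence = [3 4 7 8 8 7]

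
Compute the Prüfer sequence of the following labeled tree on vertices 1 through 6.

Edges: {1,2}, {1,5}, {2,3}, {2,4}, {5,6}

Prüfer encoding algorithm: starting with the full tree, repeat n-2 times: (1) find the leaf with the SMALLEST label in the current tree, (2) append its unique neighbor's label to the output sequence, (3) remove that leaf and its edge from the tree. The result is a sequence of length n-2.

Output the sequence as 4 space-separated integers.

Step 1: leaves = {3,4,6}. Remove smallest leaf 3, emit neighbor 2.
Step 2: leaves = {4,6}. Remove smallest leaf 4, emit neighbor 2.
Step 3: leaves = {2,6}. Remove smallest leaf 2, emit neighbor 1.
Step 4: leaves = {1,6}. Remove smallest leaf 1, emit neighbor 5.
Done: 2 vertices remain (5, 6). Sequence = [2 2 1 5]

Answer: 2 2 1 5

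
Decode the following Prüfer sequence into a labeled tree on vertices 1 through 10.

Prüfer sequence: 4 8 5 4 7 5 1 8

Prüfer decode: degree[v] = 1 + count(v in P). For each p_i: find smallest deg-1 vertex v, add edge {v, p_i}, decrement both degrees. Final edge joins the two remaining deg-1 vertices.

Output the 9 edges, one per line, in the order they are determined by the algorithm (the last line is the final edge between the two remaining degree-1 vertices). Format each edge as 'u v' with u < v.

Initial degrees: {1:2, 2:1, 3:1, 4:3, 5:3, 6:1, 7:2, 8:3, 9:1, 10:1}
Step 1: smallest deg-1 vertex = 2, p_1 = 4. Add edge {2,4}. Now deg[2]=0, deg[4]=2.
Step 2: smallest deg-1 vertex = 3, p_2 = 8. Add edge {3,8}. Now deg[3]=0, deg[8]=2.
Step 3: smallest deg-1 vertex = 6, p_3 = 5. Add edge {5,6}. Now deg[6]=0, deg[5]=2.
Step 4: smallest deg-1 vertex = 9, p_4 = 4. Add edge {4,9}. Now deg[9]=0, deg[4]=1.
Step 5: smallest deg-1 vertex = 4, p_5 = 7. Add edge {4,7}. Now deg[4]=0, deg[7]=1.
Step 6: smallest deg-1 vertex = 7, p_6 = 5. Add edge {5,7}. Now deg[7]=0, deg[5]=1.
Step 7: smallest deg-1 vertex = 5, p_7 = 1. Add edge {1,5}. Now deg[5]=0, deg[1]=1.
Step 8: smallest deg-1 vertex = 1, p_8 = 8. Add edge {1,8}. Now deg[1]=0, deg[8]=1.
Final: two remaining deg-1 vertices are 8, 10. Add edge {8,10}.

Answer: 2 4
3 8
5 6
4 9
4 7
5 7
1 5
1 8
8 10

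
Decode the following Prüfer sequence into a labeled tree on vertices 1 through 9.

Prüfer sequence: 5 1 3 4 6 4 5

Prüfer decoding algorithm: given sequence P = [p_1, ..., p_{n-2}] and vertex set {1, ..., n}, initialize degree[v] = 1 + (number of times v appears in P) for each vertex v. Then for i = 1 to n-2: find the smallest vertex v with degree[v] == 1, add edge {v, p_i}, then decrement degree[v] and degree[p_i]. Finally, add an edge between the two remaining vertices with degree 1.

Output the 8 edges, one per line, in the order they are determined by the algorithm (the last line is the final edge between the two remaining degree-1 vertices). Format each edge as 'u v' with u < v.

Answer: 2 5
1 7
1 3
3 4
6 8
4 6
4 5
5 9

Derivation:
Initial degrees: {1:2, 2:1, 3:2, 4:3, 5:3, 6:2, 7:1, 8:1, 9:1}
Step 1: smallest deg-1 vertex = 2, p_1 = 5. Add edge {2,5}. Now deg[2]=0, deg[5]=2.
Step 2: smallest deg-1 vertex = 7, p_2 = 1. Add edge {1,7}. Now deg[7]=0, deg[1]=1.
Step 3: smallest deg-1 vertex = 1, p_3 = 3. Add edge {1,3}. Now deg[1]=0, deg[3]=1.
Step 4: smallest deg-1 vertex = 3, p_4 = 4. Add edge {3,4}. Now deg[3]=0, deg[4]=2.
Step 5: smallest deg-1 vertex = 8, p_5 = 6. Add edge {6,8}. Now deg[8]=0, deg[6]=1.
Step 6: smallest deg-1 vertex = 6, p_6 = 4. Add edge {4,6}. Now deg[6]=0, deg[4]=1.
Step 7: smallest deg-1 vertex = 4, p_7 = 5. Add edge {4,5}. Now deg[4]=0, deg[5]=1.
Final: two remaining deg-1 vertices are 5, 9. Add edge {5,9}.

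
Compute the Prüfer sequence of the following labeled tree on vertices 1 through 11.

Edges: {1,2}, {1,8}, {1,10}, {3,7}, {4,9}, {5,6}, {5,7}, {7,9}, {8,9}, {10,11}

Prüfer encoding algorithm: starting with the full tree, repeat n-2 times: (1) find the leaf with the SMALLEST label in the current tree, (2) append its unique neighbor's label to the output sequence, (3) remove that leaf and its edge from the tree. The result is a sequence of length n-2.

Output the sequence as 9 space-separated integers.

Answer: 1 7 9 5 7 9 8 1 10

Derivation:
Step 1: leaves = {2,3,4,6,11}. Remove smallest leaf 2, emit neighbor 1.
Step 2: leaves = {3,4,6,11}. Remove smallest leaf 3, emit neighbor 7.
Step 3: leaves = {4,6,11}. Remove smallest leaf 4, emit neighbor 9.
Step 4: leaves = {6,11}. Remove smallest leaf 6, emit neighbor 5.
Step 5: leaves = {5,11}. Remove smallest leaf 5, emit neighbor 7.
Step 6: leaves = {7,11}. Remove smallest leaf 7, emit neighbor 9.
Step 7: leaves = {9,11}. Remove smallest leaf 9, emit neighbor 8.
Step 8: leaves = {8,11}. Remove smallest leaf 8, emit neighbor 1.
Step 9: leaves = {1,11}. Remove smallest leaf 1, emit neighbor 10.
Done: 2 vertices remain (10, 11). Sequence = [1 7 9 5 7 9 8 1 10]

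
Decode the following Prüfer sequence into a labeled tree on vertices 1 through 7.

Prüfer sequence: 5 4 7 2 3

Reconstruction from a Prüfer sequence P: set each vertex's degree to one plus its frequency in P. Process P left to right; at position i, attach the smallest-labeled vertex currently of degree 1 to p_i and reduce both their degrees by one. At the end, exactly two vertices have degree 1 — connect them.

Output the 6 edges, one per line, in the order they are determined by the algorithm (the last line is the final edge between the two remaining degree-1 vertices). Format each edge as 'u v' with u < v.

Initial degrees: {1:1, 2:2, 3:2, 4:2, 5:2, 6:1, 7:2}
Step 1: smallest deg-1 vertex = 1, p_1 = 5. Add edge {1,5}. Now deg[1]=0, deg[5]=1.
Step 2: smallest deg-1 vertex = 5, p_2 = 4. Add edge {4,5}. Now deg[5]=0, deg[4]=1.
Step 3: smallest deg-1 vertex = 4, p_3 = 7. Add edge {4,7}. Now deg[4]=0, deg[7]=1.
Step 4: smallest deg-1 vertex = 6, p_4 = 2. Add edge {2,6}. Now deg[6]=0, deg[2]=1.
Step 5: smallest deg-1 vertex = 2, p_5 = 3. Add edge {2,3}. Now deg[2]=0, deg[3]=1.
Final: two remaining deg-1 vertices are 3, 7. Add edge {3,7}.

Answer: 1 5
4 5
4 7
2 6
2 3
3 7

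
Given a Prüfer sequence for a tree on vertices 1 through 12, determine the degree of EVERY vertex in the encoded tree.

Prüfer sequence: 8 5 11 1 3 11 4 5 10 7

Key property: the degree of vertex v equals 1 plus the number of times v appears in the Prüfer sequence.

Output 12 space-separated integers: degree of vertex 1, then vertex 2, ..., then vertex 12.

p_1 = 8: count[8] becomes 1
p_2 = 5: count[5] becomes 1
p_3 = 11: count[11] becomes 1
p_4 = 1: count[1] becomes 1
p_5 = 3: count[3] becomes 1
p_6 = 11: count[11] becomes 2
p_7 = 4: count[4] becomes 1
p_8 = 5: count[5] becomes 2
p_9 = 10: count[10] becomes 1
p_10 = 7: count[7] becomes 1
Degrees (1 + count): deg[1]=1+1=2, deg[2]=1+0=1, deg[3]=1+1=2, deg[4]=1+1=2, deg[5]=1+2=3, deg[6]=1+0=1, deg[7]=1+1=2, deg[8]=1+1=2, deg[9]=1+0=1, deg[10]=1+1=2, deg[11]=1+2=3, deg[12]=1+0=1

Answer: 2 1 2 2 3 1 2 2 1 2 3 1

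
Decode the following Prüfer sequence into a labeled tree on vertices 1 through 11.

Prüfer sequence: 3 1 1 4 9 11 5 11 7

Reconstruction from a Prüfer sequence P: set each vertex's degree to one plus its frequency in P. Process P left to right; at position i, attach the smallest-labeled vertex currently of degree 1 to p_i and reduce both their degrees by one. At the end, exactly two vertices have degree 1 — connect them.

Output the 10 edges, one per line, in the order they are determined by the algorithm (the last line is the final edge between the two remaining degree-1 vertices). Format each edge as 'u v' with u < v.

Answer: 2 3
1 3
1 6
1 4
4 9
8 11
5 9
5 11
7 10
7 11

Derivation:
Initial degrees: {1:3, 2:1, 3:2, 4:2, 5:2, 6:1, 7:2, 8:1, 9:2, 10:1, 11:3}
Step 1: smallest deg-1 vertex = 2, p_1 = 3. Add edge {2,3}. Now deg[2]=0, deg[3]=1.
Step 2: smallest deg-1 vertex = 3, p_2 = 1. Add edge {1,3}. Now deg[3]=0, deg[1]=2.
Step 3: smallest deg-1 vertex = 6, p_3 = 1. Add edge {1,6}. Now deg[6]=0, deg[1]=1.
Step 4: smallest deg-1 vertex = 1, p_4 = 4. Add edge {1,4}. Now deg[1]=0, deg[4]=1.
Step 5: smallest deg-1 vertex = 4, p_5 = 9. Add edge {4,9}. Now deg[4]=0, deg[9]=1.
Step 6: smallest deg-1 vertex = 8, p_6 = 11. Add edge {8,11}. Now deg[8]=0, deg[11]=2.
Step 7: smallest deg-1 vertex = 9, p_7 = 5. Add edge {5,9}. Now deg[9]=0, deg[5]=1.
Step 8: smallest deg-1 vertex = 5, p_8 = 11. Add edge {5,11}. Now deg[5]=0, deg[11]=1.
Step 9: smallest deg-1 vertex = 10, p_9 = 7. Add edge {7,10}. Now deg[10]=0, deg[7]=1.
Final: two remaining deg-1 vertices are 7, 11. Add edge {7,11}.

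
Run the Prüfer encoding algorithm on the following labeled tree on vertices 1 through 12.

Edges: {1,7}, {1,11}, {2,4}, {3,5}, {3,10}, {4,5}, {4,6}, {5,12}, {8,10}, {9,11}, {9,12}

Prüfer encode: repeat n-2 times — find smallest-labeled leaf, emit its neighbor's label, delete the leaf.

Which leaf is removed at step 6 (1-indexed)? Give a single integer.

Answer: 8

Derivation:
Step 1: current leaves = {2,6,7,8}. Remove leaf 2 (neighbor: 4).
Step 2: current leaves = {6,7,8}. Remove leaf 6 (neighbor: 4).
Step 3: current leaves = {4,7,8}. Remove leaf 4 (neighbor: 5).
Step 4: current leaves = {7,8}. Remove leaf 7 (neighbor: 1).
Step 5: current leaves = {1,8}. Remove leaf 1 (neighbor: 11).
Step 6: current leaves = {8,11}. Remove leaf 8 (neighbor: 10).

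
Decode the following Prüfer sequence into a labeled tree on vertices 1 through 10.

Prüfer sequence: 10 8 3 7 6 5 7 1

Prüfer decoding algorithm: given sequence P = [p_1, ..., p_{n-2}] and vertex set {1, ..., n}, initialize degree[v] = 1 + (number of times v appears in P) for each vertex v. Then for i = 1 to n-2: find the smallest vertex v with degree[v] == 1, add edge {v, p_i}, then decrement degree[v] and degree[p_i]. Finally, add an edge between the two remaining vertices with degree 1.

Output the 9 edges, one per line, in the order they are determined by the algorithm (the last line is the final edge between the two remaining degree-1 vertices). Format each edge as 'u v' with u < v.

Initial degrees: {1:2, 2:1, 3:2, 4:1, 5:2, 6:2, 7:3, 8:2, 9:1, 10:2}
Step 1: smallest deg-1 vertex = 2, p_1 = 10. Add edge {2,10}. Now deg[2]=0, deg[10]=1.
Step 2: smallest deg-1 vertex = 4, p_2 = 8. Add edge {4,8}. Now deg[4]=0, deg[8]=1.
Step 3: smallest deg-1 vertex = 8, p_3 = 3. Add edge {3,8}. Now deg[8]=0, deg[3]=1.
Step 4: smallest deg-1 vertex = 3, p_4 = 7. Add edge {3,7}. Now deg[3]=0, deg[7]=2.
Step 5: smallest deg-1 vertex = 9, p_5 = 6. Add edge {6,9}. Now deg[9]=0, deg[6]=1.
Step 6: smallest deg-1 vertex = 6, p_6 = 5. Add edge {5,6}. Now deg[6]=0, deg[5]=1.
Step 7: smallest deg-1 vertex = 5, p_7 = 7. Add edge {5,7}. Now deg[5]=0, deg[7]=1.
Step 8: smallest deg-1 vertex = 7, p_8 = 1. Add edge {1,7}. Now deg[7]=0, deg[1]=1.
Final: two remaining deg-1 vertices are 1, 10. Add edge {1,10}.

Answer: 2 10
4 8
3 8
3 7
6 9
5 6
5 7
1 7
1 10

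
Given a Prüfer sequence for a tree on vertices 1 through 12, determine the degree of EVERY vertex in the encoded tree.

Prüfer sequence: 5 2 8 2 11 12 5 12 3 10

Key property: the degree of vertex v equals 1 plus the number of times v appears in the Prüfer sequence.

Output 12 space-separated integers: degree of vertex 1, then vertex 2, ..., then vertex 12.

p_1 = 5: count[5] becomes 1
p_2 = 2: count[2] becomes 1
p_3 = 8: count[8] becomes 1
p_4 = 2: count[2] becomes 2
p_5 = 11: count[11] becomes 1
p_6 = 12: count[12] becomes 1
p_7 = 5: count[5] becomes 2
p_8 = 12: count[12] becomes 2
p_9 = 3: count[3] becomes 1
p_10 = 10: count[10] becomes 1
Degrees (1 + count): deg[1]=1+0=1, deg[2]=1+2=3, deg[3]=1+1=2, deg[4]=1+0=1, deg[5]=1+2=3, deg[6]=1+0=1, deg[7]=1+0=1, deg[8]=1+1=2, deg[9]=1+0=1, deg[10]=1+1=2, deg[11]=1+1=2, deg[12]=1+2=3

Answer: 1 3 2 1 3 1 1 2 1 2 2 3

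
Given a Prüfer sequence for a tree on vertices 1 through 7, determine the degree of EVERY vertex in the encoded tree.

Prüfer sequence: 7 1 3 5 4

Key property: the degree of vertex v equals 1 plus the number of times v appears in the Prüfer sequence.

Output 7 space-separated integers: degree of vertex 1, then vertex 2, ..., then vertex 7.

p_1 = 7: count[7] becomes 1
p_2 = 1: count[1] becomes 1
p_3 = 3: count[3] becomes 1
p_4 = 5: count[5] becomes 1
p_5 = 4: count[4] becomes 1
Degrees (1 + count): deg[1]=1+1=2, deg[2]=1+0=1, deg[3]=1+1=2, deg[4]=1+1=2, deg[5]=1+1=2, deg[6]=1+0=1, deg[7]=1+1=2

Answer: 2 1 2 2 2 1 2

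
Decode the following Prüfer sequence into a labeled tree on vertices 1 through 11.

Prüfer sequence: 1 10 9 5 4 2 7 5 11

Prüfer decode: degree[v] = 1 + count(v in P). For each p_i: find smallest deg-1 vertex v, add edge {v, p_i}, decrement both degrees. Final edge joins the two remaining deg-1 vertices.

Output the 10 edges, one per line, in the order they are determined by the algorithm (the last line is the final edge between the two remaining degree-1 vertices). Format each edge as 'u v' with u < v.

Initial degrees: {1:2, 2:2, 3:1, 4:2, 5:3, 6:1, 7:2, 8:1, 9:2, 10:2, 11:2}
Step 1: smallest deg-1 vertex = 3, p_1 = 1. Add edge {1,3}. Now deg[3]=0, deg[1]=1.
Step 2: smallest deg-1 vertex = 1, p_2 = 10. Add edge {1,10}. Now deg[1]=0, deg[10]=1.
Step 3: smallest deg-1 vertex = 6, p_3 = 9. Add edge {6,9}. Now deg[6]=0, deg[9]=1.
Step 4: smallest deg-1 vertex = 8, p_4 = 5. Add edge {5,8}. Now deg[8]=0, deg[5]=2.
Step 5: smallest deg-1 vertex = 9, p_5 = 4. Add edge {4,9}. Now deg[9]=0, deg[4]=1.
Step 6: smallest deg-1 vertex = 4, p_6 = 2. Add edge {2,4}. Now deg[4]=0, deg[2]=1.
Step 7: smallest deg-1 vertex = 2, p_7 = 7. Add edge {2,7}. Now deg[2]=0, deg[7]=1.
Step 8: smallest deg-1 vertex = 7, p_8 = 5. Add edge {5,7}. Now deg[7]=0, deg[5]=1.
Step 9: smallest deg-1 vertex = 5, p_9 = 11. Add edge {5,11}. Now deg[5]=0, deg[11]=1.
Final: two remaining deg-1 vertices are 10, 11. Add edge {10,11}.

Answer: 1 3
1 10
6 9
5 8
4 9
2 4
2 7
5 7
5 11
10 11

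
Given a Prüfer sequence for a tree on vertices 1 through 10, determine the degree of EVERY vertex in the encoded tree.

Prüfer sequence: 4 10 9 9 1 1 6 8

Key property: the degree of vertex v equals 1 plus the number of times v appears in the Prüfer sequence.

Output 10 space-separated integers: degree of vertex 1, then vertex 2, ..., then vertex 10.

p_1 = 4: count[4] becomes 1
p_2 = 10: count[10] becomes 1
p_3 = 9: count[9] becomes 1
p_4 = 9: count[9] becomes 2
p_5 = 1: count[1] becomes 1
p_6 = 1: count[1] becomes 2
p_7 = 6: count[6] becomes 1
p_8 = 8: count[8] becomes 1
Degrees (1 + count): deg[1]=1+2=3, deg[2]=1+0=1, deg[3]=1+0=1, deg[4]=1+1=2, deg[5]=1+0=1, deg[6]=1+1=2, deg[7]=1+0=1, deg[8]=1+1=2, deg[9]=1+2=3, deg[10]=1+1=2

Answer: 3 1 1 2 1 2 1 2 3 2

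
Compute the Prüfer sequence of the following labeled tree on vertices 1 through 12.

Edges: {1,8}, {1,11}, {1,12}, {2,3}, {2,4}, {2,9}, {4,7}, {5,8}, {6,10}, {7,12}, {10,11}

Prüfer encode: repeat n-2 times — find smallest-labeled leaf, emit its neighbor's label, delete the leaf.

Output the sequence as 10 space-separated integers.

Answer: 2 8 10 1 2 4 7 12 11 1

Derivation:
Step 1: leaves = {3,5,6,9}. Remove smallest leaf 3, emit neighbor 2.
Step 2: leaves = {5,6,9}. Remove smallest leaf 5, emit neighbor 8.
Step 3: leaves = {6,8,9}. Remove smallest leaf 6, emit neighbor 10.
Step 4: leaves = {8,9,10}. Remove smallest leaf 8, emit neighbor 1.
Step 5: leaves = {9,10}. Remove smallest leaf 9, emit neighbor 2.
Step 6: leaves = {2,10}. Remove smallest leaf 2, emit neighbor 4.
Step 7: leaves = {4,10}. Remove smallest leaf 4, emit neighbor 7.
Step 8: leaves = {7,10}. Remove smallest leaf 7, emit neighbor 12.
Step 9: leaves = {10,12}. Remove smallest leaf 10, emit neighbor 11.
Step 10: leaves = {11,12}. Remove smallest leaf 11, emit neighbor 1.
Done: 2 vertices remain (1, 12). Sequence = [2 8 10 1 2 4 7 12 11 1]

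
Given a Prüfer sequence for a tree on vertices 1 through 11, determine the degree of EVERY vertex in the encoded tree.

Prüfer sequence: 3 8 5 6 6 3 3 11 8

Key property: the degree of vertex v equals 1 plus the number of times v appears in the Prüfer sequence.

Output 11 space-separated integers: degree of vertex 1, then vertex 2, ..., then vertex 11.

p_1 = 3: count[3] becomes 1
p_2 = 8: count[8] becomes 1
p_3 = 5: count[5] becomes 1
p_4 = 6: count[6] becomes 1
p_5 = 6: count[6] becomes 2
p_6 = 3: count[3] becomes 2
p_7 = 3: count[3] becomes 3
p_8 = 11: count[11] becomes 1
p_9 = 8: count[8] becomes 2
Degrees (1 + count): deg[1]=1+0=1, deg[2]=1+0=1, deg[3]=1+3=4, deg[4]=1+0=1, deg[5]=1+1=2, deg[6]=1+2=3, deg[7]=1+0=1, deg[8]=1+2=3, deg[9]=1+0=1, deg[10]=1+0=1, deg[11]=1+1=2

Answer: 1 1 4 1 2 3 1 3 1 1 2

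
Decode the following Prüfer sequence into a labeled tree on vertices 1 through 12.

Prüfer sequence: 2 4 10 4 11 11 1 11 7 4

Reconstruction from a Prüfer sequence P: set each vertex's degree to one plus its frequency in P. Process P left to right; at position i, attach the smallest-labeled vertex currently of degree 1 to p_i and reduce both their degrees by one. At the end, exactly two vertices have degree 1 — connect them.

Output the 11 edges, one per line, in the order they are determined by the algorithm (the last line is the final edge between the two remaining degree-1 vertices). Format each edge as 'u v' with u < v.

Initial degrees: {1:2, 2:2, 3:1, 4:4, 5:1, 6:1, 7:2, 8:1, 9:1, 10:2, 11:4, 12:1}
Step 1: smallest deg-1 vertex = 3, p_1 = 2. Add edge {2,3}. Now deg[3]=0, deg[2]=1.
Step 2: smallest deg-1 vertex = 2, p_2 = 4. Add edge {2,4}. Now deg[2]=0, deg[4]=3.
Step 3: smallest deg-1 vertex = 5, p_3 = 10. Add edge {5,10}. Now deg[5]=0, deg[10]=1.
Step 4: smallest deg-1 vertex = 6, p_4 = 4. Add edge {4,6}. Now deg[6]=0, deg[4]=2.
Step 5: smallest deg-1 vertex = 8, p_5 = 11. Add edge {8,11}. Now deg[8]=0, deg[11]=3.
Step 6: smallest deg-1 vertex = 9, p_6 = 11. Add edge {9,11}. Now deg[9]=0, deg[11]=2.
Step 7: smallest deg-1 vertex = 10, p_7 = 1. Add edge {1,10}. Now deg[10]=0, deg[1]=1.
Step 8: smallest deg-1 vertex = 1, p_8 = 11. Add edge {1,11}. Now deg[1]=0, deg[11]=1.
Step 9: smallest deg-1 vertex = 11, p_9 = 7. Add edge {7,11}. Now deg[11]=0, deg[7]=1.
Step 10: smallest deg-1 vertex = 7, p_10 = 4. Add edge {4,7}. Now deg[7]=0, deg[4]=1.
Final: two remaining deg-1 vertices are 4, 12. Add edge {4,12}.

Answer: 2 3
2 4
5 10
4 6
8 11
9 11
1 10
1 11
7 11
4 7
4 12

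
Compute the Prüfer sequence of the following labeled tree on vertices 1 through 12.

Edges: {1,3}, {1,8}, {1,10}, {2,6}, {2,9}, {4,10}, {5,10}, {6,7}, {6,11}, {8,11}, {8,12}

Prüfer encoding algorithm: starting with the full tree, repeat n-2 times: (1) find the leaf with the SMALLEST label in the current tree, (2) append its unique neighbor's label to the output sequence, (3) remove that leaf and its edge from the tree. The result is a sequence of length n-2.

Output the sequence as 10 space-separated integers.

Answer: 1 10 10 6 2 6 11 1 8 8

Derivation:
Step 1: leaves = {3,4,5,7,9,12}. Remove smallest leaf 3, emit neighbor 1.
Step 2: leaves = {4,5,7,9,12}. Remove smallest leaf 4, emit neighbor 10.
Step 3: leaves = {5,7,9,12}. Remove smallest leaf 5, emit neighbor 10.
Step 4: leaves = {7,9,10,12}. Remove smallest leaf 7, emit neighbor 6.
Step 5: leaves = {9,10,12}. Remove smallest leaf 9, emit neighbor 2.
Step 6: leaves = {2,10,12}. Remove smallest leaf 2, emit neighbor 6.
Step 7: leaves = {6,10,12}. Remove smallest leaf 6, emit neighbor 11.
Step 8: leaves = {10,11,12}. Remove smallest leaf 10, emit neighbor 1.
Step 9: leaves = {1,11,12}. Remove smallest leaf 1, emit neighbor 8.
Step 10: leaves = {11,12}. Remove smallest leaf 11, emit neighbor 8.
Done: 2 vertices remain (8, 12). Sequence = [1 10 10 6 2 6 11 1 8 8]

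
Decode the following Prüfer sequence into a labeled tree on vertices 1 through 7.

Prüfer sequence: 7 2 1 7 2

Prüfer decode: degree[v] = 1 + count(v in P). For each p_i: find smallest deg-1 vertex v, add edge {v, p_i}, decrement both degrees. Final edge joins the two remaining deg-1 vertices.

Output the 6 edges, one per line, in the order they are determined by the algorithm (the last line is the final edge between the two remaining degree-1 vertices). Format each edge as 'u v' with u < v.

Answer: 3 7
2 4
1 5
1 7
2 6
2 7

Derivation:
Initial degrees: {1:2, 2:3, 3:1, 4:1, 5:1, 6:1, 7:3}
Step 1: smallest deg-1 vertex = 3, p_1 = 7. Add edge {3,7}. Now deg[3]=0, deg[7]=2.
Step 2: smallest deg-1 vertex = 4, p_2 = 2. Add edge {2,4}. Now deg[4]=0, deg[2]=2.
Step 3: smallest deg-1 vertex = 5, p_3 = 1. Add edge {1,5}. Now deg[5]=0, deg[1]=1.
Step 4: smallest deg-1 vertex = 1, p_4 = 7. Add edge {1,7}. Now deg[1]=0, deg[7]=1.
Step 5: smallest deg-1 vertex = 6, p_5 = 2. Add edge {2,6}. Now deg[6]=0, deg[2]=1.
Final: two remaining deg-1 vertices are 2, 7. Add edge {2,7}.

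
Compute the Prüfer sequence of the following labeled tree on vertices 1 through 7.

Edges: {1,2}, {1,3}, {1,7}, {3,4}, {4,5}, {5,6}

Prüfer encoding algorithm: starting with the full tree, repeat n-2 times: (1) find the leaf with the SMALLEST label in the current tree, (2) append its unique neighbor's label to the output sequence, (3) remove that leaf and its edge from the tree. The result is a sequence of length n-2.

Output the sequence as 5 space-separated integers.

Answer: 1 5 4 3 1

Derivation:
Step 1: leaves = {2,6,7}. Remove smallest leaf 2, emit neighbor 1.
Step 2: leaves = {6,7}. Remove smallest leaf 6, emit neighbor 5.
Step 3: leaves = {5,7}. Remove smallest leaf 5, emit neighbor 4.
Step 4: leaves = {4,7}. Remove smallest leaf 4, emit neighbor 3.
Step 5: leaves = {3,7}. Remove smallest leaf 3, emit neighbor 1.
Done: 2 vertices remain (1, 7). Sequence = [1 5 4 3 1]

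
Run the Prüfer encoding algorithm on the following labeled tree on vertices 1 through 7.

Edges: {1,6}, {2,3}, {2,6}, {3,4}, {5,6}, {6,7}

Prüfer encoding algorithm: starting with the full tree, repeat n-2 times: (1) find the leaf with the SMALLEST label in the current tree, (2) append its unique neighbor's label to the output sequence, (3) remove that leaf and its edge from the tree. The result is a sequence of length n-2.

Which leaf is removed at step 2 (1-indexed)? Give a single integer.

Answer: 4

Derivation:
Step 1: current leaves = {1,4,5,7}. Remove leaf 1 (neighbor: 6).
Step 2: current leaves = {4,5,7}. Remove leaf 4 (neighbor: 3).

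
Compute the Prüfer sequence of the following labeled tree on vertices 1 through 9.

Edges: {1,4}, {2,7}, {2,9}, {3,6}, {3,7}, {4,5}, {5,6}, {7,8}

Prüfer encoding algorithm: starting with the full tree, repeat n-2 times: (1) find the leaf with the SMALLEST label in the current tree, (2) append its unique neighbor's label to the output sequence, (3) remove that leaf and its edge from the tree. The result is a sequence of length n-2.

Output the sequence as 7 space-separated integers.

Answer: 4 5 6 3 7 7 2

Derivation:
Step 1: leaves = {1,8,9}. Remove smallest leaf 1, emit neighbor 4.
Step 2: leaves = {4,8,9}. Remove smallest leaf 4, emit neighbor 5.
Step 3: leaves = {5,8,9}. Remove smallest leaf 5, emit neighbor 6.
Step 4: leaves = {6,8,9}. Remove smallest leaf 6, emit neighbor 3.
Step 5: leaves = {3,8,9}. Remove smallest leaf 3, emit neighbor 7.
Step 6: leaves = {8,9}. Remove smallest leaf 8, emit neighbor 7.
Step 7: leaves = {7,9}. Remove smallest leaf 7, emit neighbor 2.
Done: 2 vertices remain (2, 9). Sequence = [4 5 6 3 7 7 2]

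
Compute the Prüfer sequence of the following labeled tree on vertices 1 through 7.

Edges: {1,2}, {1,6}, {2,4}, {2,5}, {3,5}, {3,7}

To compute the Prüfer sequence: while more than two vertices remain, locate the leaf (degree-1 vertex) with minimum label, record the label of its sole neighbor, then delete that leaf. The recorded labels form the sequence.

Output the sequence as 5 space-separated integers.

Step 1: leaves = {4,6,7}. Remove smallest leaf 4, emit neighbor 2.
Step 2: leaves = {6,7}. Remove smallest leaf 6, emit neighbor 1.
Step 3: leaves = {1,7}. Remove smallest leaf 1, emit neighbor 2.
Step 4: leaves = {2,7}. Remove smallest leaf 2, emit neighbor 5.
Step 5: leaves = {5,7}. Remove smallest leaf 5, emit neighbor 3.
Done: 2 vertices remain (3, 7). Sequence = [2 1 2 5 3]

Answer: 2 1 2 5 3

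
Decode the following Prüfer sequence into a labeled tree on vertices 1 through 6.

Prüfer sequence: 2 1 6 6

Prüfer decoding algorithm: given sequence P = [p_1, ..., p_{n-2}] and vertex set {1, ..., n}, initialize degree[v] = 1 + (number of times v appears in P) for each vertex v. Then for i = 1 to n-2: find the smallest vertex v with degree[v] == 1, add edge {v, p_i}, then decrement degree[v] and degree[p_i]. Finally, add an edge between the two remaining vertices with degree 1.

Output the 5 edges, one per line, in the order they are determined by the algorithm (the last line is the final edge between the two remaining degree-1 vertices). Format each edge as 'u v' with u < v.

Initial degrees: {1:2, 2:2, 3:1, 4:1, 5:1, 6:3}
Step 1: smallest deg-1 vertex = 3, p_1 = 2. Add edge {2,3}. Now deg[3]=0, deg[2]=1.
Step 2: smallest deg-1 vertex = 2, p_2 = 1. Add edge {1,2}. Now deg[2]=0, deg[1]=1.
Step 3: smallest deg-1 vertex = 1, p_3 = 6. Add edge {1,6}. Now deg[1]=0, deg[6]=2.
Step 4: smallest deg-1 vertex = 4, p_4 = 6. Add edge {4,6}. Now deg[4]=0, deg[6]=1.
Final: two remaining deg-1 vertices are 5, 6. Add edge {5,6}.

Answer: 2 3
1 2
1 6
4 6
5 6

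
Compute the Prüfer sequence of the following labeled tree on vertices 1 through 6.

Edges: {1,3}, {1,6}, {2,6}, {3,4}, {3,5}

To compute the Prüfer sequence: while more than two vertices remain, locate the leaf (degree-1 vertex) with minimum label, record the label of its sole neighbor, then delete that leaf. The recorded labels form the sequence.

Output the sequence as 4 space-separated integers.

Step 1: leaves = {2,4,5}. Remove smallest leaf 2, emit neighbor 6.
Step 2: leaves = {4,5,6}. Remove smallest leaf 4, emit neighbor 3.
Step 3: leaves = {5,6}. Remove smallest leaf 5, emit neighbor 3.
Step 4: leaves = {3,6}. Remove smallest leaf 3, emit neighbor 1.
Done: 2 vertices remain (1, 6). Sequence = [6 3 3 1]

Answer: 6 3 3 1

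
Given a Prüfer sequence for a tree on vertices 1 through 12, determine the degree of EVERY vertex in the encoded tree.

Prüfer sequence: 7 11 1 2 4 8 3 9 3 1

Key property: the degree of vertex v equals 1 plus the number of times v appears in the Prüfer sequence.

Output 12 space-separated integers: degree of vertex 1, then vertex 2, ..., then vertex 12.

p_1 = 7: count[7] becomes 1
p_2 = 11: count[11] becomes 1
p_3 = 1: count[1] becomes 1
p_4 = 2: count[2] becomes 1
p_5 = 4: count[4] becomes 1
p_6 = 8: count[8] becomes 1
p_7 = 3: count[3] becomes 1
p_8 = 9: count[9] becomes 1
p_9 = 3: count[3] becomes 2
p_10 = 1: count[1] becomes 2
Degrees (1 + count): deg[1]=1+2=3, deg[2]=1+1=2, deg[3]=1+2=3, deg[4]=1+1=2, deg[5]=1+0=1, deg[6]=1+0=1, deg[7]=1+1=2, deg[8]=1+1=2, deg[9]=1+1=2, deg[10]=1+0=1, deg[11]=1+1=2, deg[12]=1+0=1

Answer: 3 2 3 2 1 1 2 2 2 1 2 1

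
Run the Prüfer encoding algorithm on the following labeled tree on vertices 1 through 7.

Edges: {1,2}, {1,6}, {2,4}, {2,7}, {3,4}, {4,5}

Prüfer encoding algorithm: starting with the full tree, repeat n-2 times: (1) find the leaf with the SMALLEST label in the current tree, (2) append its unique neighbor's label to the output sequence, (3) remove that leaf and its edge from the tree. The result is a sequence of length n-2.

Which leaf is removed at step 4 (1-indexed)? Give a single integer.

Step 1: current leaves = {3,5,6,7}. Remove leaf 3 (neighbor: 4).
Step 2: current leaves = {5,6,7}. Remove leaf 5 (neighbor: 4).
Step 3: current leaves = {4,6,7}. Remove leaf 4 (neighbor: 2).
Step 4: current leaves = {6,7}. Remove leaf 6 (neighbor: 1).

Answer: 6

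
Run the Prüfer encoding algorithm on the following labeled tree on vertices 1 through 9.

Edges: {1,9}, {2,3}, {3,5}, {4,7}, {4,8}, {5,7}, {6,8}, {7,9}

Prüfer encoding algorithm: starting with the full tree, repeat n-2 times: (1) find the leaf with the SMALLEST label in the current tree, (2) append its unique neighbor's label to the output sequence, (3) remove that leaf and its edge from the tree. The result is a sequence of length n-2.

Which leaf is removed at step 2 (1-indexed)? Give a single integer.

Answer: 2

Derivation:
Step 1: current leaves = {1,2,6}. Remove leaf 1 (neighbor: 9).
Step 2: current leaves = {2,6,9}. Remove leaf 2 (neighbor: 3).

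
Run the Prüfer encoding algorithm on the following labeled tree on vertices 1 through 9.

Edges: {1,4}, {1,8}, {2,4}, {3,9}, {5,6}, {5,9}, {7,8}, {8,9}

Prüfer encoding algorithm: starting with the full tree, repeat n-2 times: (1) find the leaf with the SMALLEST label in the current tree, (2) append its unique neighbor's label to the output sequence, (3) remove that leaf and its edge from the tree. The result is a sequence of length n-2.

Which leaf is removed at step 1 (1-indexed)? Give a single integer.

Answer: 2

Derivation:
Step 1: current leaves = {2,3,6,7}. Remove leaf 2 (neighbor: 4).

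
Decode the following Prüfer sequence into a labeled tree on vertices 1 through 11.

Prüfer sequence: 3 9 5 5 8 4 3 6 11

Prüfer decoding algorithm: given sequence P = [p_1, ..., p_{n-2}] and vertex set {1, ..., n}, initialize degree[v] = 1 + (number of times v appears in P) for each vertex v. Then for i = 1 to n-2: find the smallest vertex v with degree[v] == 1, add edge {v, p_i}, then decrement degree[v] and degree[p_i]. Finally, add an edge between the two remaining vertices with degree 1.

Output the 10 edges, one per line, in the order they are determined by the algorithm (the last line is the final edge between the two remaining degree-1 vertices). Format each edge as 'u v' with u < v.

Initial degrees: {1:1, 2:1, 3:3, 4:2, 5:3, 6:2, 7:1, 8:2, 9:2, 10:1, 11:2}
Step 1: smallest deg-1 vertex = 1, p_1 = 3. Add edge {1,3}. Now deg[1]=0, deg[3]=2.
Step 2: smallest deg-1 vertex = 2, p_2 = 9. Add edge {2,9}. Now deg[2]=0, deg[9]=1.
Step 3: smallest deg-1 vertex = 7, p_3 = 5. Add edge {5,7}. Now deg[7]=0, deg[5]=2.
Step 4: smallest deg-1 vertex = 9, p_4 = 5. Add edge {5,9}. Now deg[9]=0, deg[5]=1.
Step 5: smallest deg-1 vertex = 5, p_5 = 8. Add edge {5,8}. Now deg[5]=0, deg[8]=1.
Step 6: smallest deg-1 vertex = 8, p_6 = 4. Add edge {4,8}. Now deg[8]=0, deg[4]=1.
Step 7: smallest deg-1 vertex = 4, p_7 = 3. Add edge {3,4}. Now deg[4]=0, deg[3]=1.
Step 8: smallest deg-1 vertex = 3, p_8 = 6. Add edge {3,6}. Now deg[3]=0, deg[6]=1.
Step 9: smallest deg-1 vertex = 6, p_9 = 11. Add edge {6,11}. Now deg[6]=0, deg[11]=1.
Final: two remaining deg-1 vertices are 10, 11. Add edge {10,11}.

Answer: 1 3
2 9
5 7
5 9
5 8
4 8
3 4
3 6
6 11
10 11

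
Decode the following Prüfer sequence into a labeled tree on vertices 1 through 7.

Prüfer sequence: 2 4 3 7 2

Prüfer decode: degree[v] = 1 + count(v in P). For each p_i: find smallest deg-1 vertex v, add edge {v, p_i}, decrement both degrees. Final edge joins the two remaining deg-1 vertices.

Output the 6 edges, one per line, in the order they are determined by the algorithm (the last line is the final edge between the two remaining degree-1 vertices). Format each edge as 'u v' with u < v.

Initial degrees: {1:1, 2:3, 3:2, 4:2, 5:1, 6:1, 7:2}
Step 1: smallest deg-1 vertex = 1, p_1 = 2. Add edge {1,2}. Now deg[1]=0, deg[2]=2.
Step 2: smallest deg-1 vertex = 5, p_2 = 4. Add edge {4,5}. Now deg[5]=0, deg[4]=1.
Step 3: smallest deg-1 vertex = 4, p_3 = 3. Add edge {3,4}. Now deg[4]=0, deg[3]=1.
Step 4: smallest deg-1 vertex = 3, p_4 = 7. Add edge {3,7}. Now deg[3]=0, deg[7]=1.
Step 5: smallest deg-1 vertex = 6, p_5 = 2. Add edge {2,6}. Now deg[6]=0, deg[2]=1.
Final: two remaining deg-1 vertices are 2, 7. Add edge {2,7}.

Answer: 1 2
4 5
3 4
3 7
2 6
2 7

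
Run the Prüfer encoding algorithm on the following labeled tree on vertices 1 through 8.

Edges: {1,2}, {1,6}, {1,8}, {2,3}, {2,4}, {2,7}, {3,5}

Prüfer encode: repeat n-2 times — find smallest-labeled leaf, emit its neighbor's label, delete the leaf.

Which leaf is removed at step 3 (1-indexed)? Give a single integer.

Answer: 3

Derivation:
Step 1: current leaves = {4,5,6,7,8}. Remove leaf 4 (neighbor: 2).
Step 2: current leaves = {5,6,7,8}. Remove leaf 5 (neighbor: 3).
Step 3: current leaves = {3,6,7,8}. Remove leaf 3 (neighbor: 2).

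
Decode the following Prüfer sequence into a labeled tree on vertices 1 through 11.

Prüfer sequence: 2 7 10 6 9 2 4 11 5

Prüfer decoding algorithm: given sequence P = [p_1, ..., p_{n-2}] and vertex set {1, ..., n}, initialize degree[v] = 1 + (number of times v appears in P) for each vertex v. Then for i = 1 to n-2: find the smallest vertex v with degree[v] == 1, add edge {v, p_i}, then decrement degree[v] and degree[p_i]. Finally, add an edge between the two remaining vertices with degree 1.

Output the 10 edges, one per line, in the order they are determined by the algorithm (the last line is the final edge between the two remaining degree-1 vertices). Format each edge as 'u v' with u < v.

Answer: 1 2
3 7
7 10
6 8
6 9
2 9
2 4
4 11
5 10
5 11

Derivation:
Initial degrees: {1:1, 2:3, 3:1, 4:2, 5:2, 6:2, 7:2, 8:1, 9:2, 10:2, 11:2}
Step 1: smallest deg-1 vertex = 1, p_1 = 2. Add edge {1,2}. Now deg[1]=0, deg[2]=2.
Step 2: smallest deg-1 vertex = 3, p_2 = 7. Add edge {3,7}. Now deg[3]=0, deg[7]=1.
Step 3: smallest deg-1 vertex = 7, p_3 = 10. Add edge {7,10}. Now deg[7]=0, deg[10]=1.
Step 4: smallest deg-1 vertex = 8, p_4 = 6. Add edge {6,8}. Now deg[8]=0, deg[6]=1.
Step 5: smallest deg-1 vertex = 6, p_5 = 9. Add edge {6,9}. Now deg[6]=0, deg[9]=1.
Step 6: smallest deg-1 vertex = 9, p_6 = 2. Add edge {2,9}. Now deg[9]=0, deg[2]=1.
Step 7: smallest deg-1 vertex = 2, p_7 = 4. Add edge {2,4}. Now deg[2]=0, deg[4]=1.
Step 8: smallest deg-1 vertex = 4, p_8 = 11. Add edge {4,11}. Now deg[4]=0, deg[11]=1.
Step 9: smallest deg-1 vertex = 10, p_9 = 5. Add edge {5,10}. Now deg[10]=0, deg[5]=1.
Final: two remaining deg-1 vertices are 5, 11. Add edge {5,11}.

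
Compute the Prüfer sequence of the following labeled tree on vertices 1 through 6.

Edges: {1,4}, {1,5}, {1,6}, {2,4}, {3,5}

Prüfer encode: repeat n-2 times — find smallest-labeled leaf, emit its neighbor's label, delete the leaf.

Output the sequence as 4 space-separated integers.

Step 1: leaves = {2,3,6}. Remove smallest leaf 2, emit neighbor 4.
Step 2: leaves = {3,4,6}. Remove smallest leaf 3, emit neighbor 5.
Step 3: leaves = {4,5,6}. Remove smallest leaf 4, emit neighbor 1.
Step 4: leaves = {5,6}. Remove smallest leaf 5, emit neighbor 1.
Done: 2 vertices remain (1, 6). Sequence = [4 5 1 1]

Answer: 4 5 1 1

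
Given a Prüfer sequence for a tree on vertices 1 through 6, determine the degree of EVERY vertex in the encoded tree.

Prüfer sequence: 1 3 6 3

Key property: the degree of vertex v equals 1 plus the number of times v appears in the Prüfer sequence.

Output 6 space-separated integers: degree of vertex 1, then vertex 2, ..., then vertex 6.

p_1 = 1: count[1] becomes 1
p_2 = 3: count[3] becomes 1
p_3 = 6: count[6] becomes 1
p_4 = 3: count[3] becomes 2
Degrees (1 + count): deg[1]=1+1=2, deg[2]=1+0=1, deg[3]=1+2=3, deg[4]=1+0=1, deg[5]=1+0=1, deg[6]=1+1=2

Answer: 2 1 3 1 1 2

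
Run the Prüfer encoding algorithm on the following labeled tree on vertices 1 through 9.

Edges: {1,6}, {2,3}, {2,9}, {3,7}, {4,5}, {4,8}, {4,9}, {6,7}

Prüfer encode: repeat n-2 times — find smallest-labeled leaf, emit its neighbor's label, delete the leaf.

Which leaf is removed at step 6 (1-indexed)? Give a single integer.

Step 1: current leaves = {1,5,8}. Remove leaf 1 (neighbor: 6).
Step 2: current leaves = {5,6,8}. Remove leaf 5 (neighbor: 4).
Step 3: current leaves = {6,8}. Remove leaf 6 (neighbor: 7).
Step 4: current leaves = {7,8}. Remove leaf 7 (neighbor: 3).
Step 5: current leaves = {3,8}. Remove leaf 3 (neighbor: 2).
Step 6: current leaves = {2,8}. Remove leaf 2 (neighbor: 9).

Answer: 2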